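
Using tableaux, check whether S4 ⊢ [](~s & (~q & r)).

Tableau for the negation ~[](~s & (~q & r)):
1. ~[](~s & (~q & r)), 0
2. ~(~s & (~q & r)), 1
3. ~(~q & r), 1
4. ~r, 1
Accessibility: 0R0, 0R1, 1R1
The negation has an open branch (countermodel exists).

Not valid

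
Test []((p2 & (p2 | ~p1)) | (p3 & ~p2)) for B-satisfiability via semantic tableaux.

Yes, satisfiable

1. []((p2 & (p2 | ~p1)) | (p3 & ~p2)), 0
2. (p2 & (p2 | ~p1)) | (p3 & ~p2), 0
3. p3 & ~p2, 0
4. p3, 0
5. ~p2, 0
Accessibility: 0R0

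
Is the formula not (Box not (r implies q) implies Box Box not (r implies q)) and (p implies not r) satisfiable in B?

Satisfiable

1. not (Box not (r implies q) implies Box Box not (r implies q)) and (p implies not r), 0
2. not (Box not (r implies q) implies Box Box not (r implies q)), 0   [and-rule on 1]
3. p implies not r, 0   [and-rule on 1]
4. Box not (r implies q), 0   [neg-implies-rule on 2]
5. not Box Box not (r implies q), 0   [neg-implies-rule on 2]
6. not (r implies q), 0   [Box-rule on 4 via 0R0]
7. r, 0   [neg-implies-rule on 6]
8. not q, 0   [neg-implies-rule on 6]
9. not p, 0   [implies-rule on 3 (branches; this branch)]
10. not Box not (r implies q), 1   [neg-Box-rule on 5: fresh world 1, 0R1]
11. not (r implies q), 1   [Box-rule on 4 via 0R1]
12. r, 1   [neg-implies-rule on 11]
13. not q, 1   [neg-implies-rule on 11]
14. r implies q, 2   [neg-Box-rule on 10: fresh world 2, 1R2]
15. q, 2   [implies-rule on 14 (branches; this branch)]
Accessibility: 0R0, 0R1, 1R0, 1R1, 1R2, 2R1, 2R2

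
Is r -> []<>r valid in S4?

Invalid (countermodel exists)

Tableau for the negation ~(r -> []<>r):
1. ~(r -> []<>r), 0
2. r, 0
3. ~[]<>r, 0
4. ~<>r, 1
5. ~r, 1
Accessibility: 0R0, 0R1, 1R1
The negation has an open branch (countermodel exists).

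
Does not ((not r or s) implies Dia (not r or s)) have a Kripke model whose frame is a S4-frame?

1. not ((not r or s) implies Dia (not r or s)), u
2. not r or s, u   [neg-implies-rule on 1]
3. not Dia (not r or s), u   [neg-implies-rule on 1]
4. not (not r or s), u   [neg-Dia-rule on 3 via uRu]
5. r, u   [neg-or-rule on 4]
6. not s, u   [neg-or-rule on 4]
7. s, u   [or-rule on 2 (branches; this branch)]
Accessibility: uRu
Branch closes: s and not s both at u.
(One branch shown.) All branches close.

Unsatisfiable (every branch closes)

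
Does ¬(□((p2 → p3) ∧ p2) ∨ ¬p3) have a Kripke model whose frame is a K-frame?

Yes, satisfiable

1. ¬(□((p2 → p3) ∧ p2) ∨ ¬p3), w0
2. ¬□((p2 → p3) ∧ p2), w0
3. p3, w0
4. ¬((p2 → p3) ∧ p2), w1
5. ¬p2, w1
Accessibility: w0Rw1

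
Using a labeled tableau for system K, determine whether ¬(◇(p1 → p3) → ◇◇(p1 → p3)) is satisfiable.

Yes, satisfiable

1. ¬(◇(p1 → p3) → ◇◇(p1 → p3)), w0
2. ◇(p1 → p3), w0
3. ¬◇◇(p1 → p3), w0
4. p1 → p3, w1
5. ¬◇(p1 → p3), w1
6. p3, w1
Accessibility: w0Rw1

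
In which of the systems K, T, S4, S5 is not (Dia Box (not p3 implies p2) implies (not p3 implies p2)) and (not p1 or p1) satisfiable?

K, T, S4

S5-tableau for the formula:
1. not (Dia Box (not p3 implies p2) implies (not p3 implies p2)) and (not p1 or p1), u
2. not (Dia Box (not p3 implies p2) implies (not p3 implies p2)), u   [and-rule on 1]
3. not p1 or p1, u   [and-rule on 1]
4. Dia Box (not p3 implies p2), u   [neg-implies-rule on 2]
5. not (not p3 implies p2), u   [neg-implies-rule on 2]
6. not p3, u   [neg-implies-rule on 5]
7. not p2, u   [neg-implies-rule on 5]
8. p1, u   [or-rule on 3 (branches; this branch)]
9. Box (not p3 implies p2), v   [Dia-rule on 4: fresh world v, uRv]
10. not p3 implies p2, u   [Box-rule on 9 via vRu]
11. not p3 implies p2, v   [Box-rule on 9 via vRv]
12. p2, u   [implies-rule on 10 (branches; this branch)]
Accessibility: uRu, uRv, vRu, vRv
Branch closes: p2 and not p2 both at u.
Every branch closes (one shown): unsatisfiable in S5.
S4-tableau for the formula:
1. not (Dia Box (not p3 implies p2) implies (not p3 implies p2)) and (not p1 or p1), u
2. not (Dia Box (not p3 implies p2) implies (not p3 implies p2)), u   [and-rule on 1]
3. not p1 or p1, u   [and-rule on 1]
4. Dia Box (not p3 implies p2), u   [neg-implies-rule on 2]
5. not (not p3 implies p2), u   [neg-implies-rule on 2]
6. not p3, u   [neg-implies-rule on 5]
7. not p2, u   [neg-implies-rule on 5]
8. p1, u   [or-rule on 3 (branches; this branch)]
9. Box (not p3 implies p2), v   [Dia-rule on 4: fresh world v, uRv]
10. not p3 implies p2, v   [Box-rule on 9 via vRv]
11. p2, v   [implies-rule on 10 (branches; this branch)]
Accessibility: uRu, uRv, vRv
Complete open branch: satisfiable in S4, hence also in K, T (this S4-model is also a K-model and a T-model).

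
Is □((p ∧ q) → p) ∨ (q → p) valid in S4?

Yes, valid

Tableau for the negation ¬(□((p ∧ q) → p) ∨ (q → p)):
1. ¬(□((p ∧ q) → p) ∨ (q → p)), u
2. ¬□((p ∧ q) → p), u
3. ¬(q → p), u
4. q, u
5. ¬p, u
6. ¬((p ∧ q) → p), v
7. p ∧ q, v
8. ¬p, v
9. p, v
10. q, v
Accessibility: uRu, uRv, vRv
Branch closes: p and ¬p both at v.
Every branch of the negation's tableau closes; the branch above is one of them.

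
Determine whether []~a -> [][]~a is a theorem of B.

Tableau for the negation ~([]~a -> [][]~a):
1. ~([]~a -> [][]~a), w0
2. []~a, w0
3. ~[][]~a, w0
4. ~a, w0
5. ~[]~a, w1
6. ~a, w1
7. a, w2
Accessibility: w0Rw0, w0Rw1, w1Rw0, w1Rw1, w1Rw2, w2Rw1, w2Rw2
The negation has an open branch (countermodel exists).

No, not valid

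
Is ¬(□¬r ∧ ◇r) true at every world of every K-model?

Tableau for the negation □¬r ∧ ◇r:
1. □¬r ∧ ◇r, w0
2. □¬r, w0   [∧-rule on 1]
3. ◇r, w0   [∧-rule on 1]
4. r, w1   [◇-rule on 3: fresh world w1, w0Rw1]
5. ¬r, w1   [□-rule on 2 via w0Rw1]
Accessibility: w0Rw1
Branch closes: r and ¬r both at w1.
All branches of the negation close; one closing branch shown above.

Valid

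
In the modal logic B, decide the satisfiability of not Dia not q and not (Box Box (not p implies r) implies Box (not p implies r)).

1. not Dia not q and not (Box Box (not p implies r) implies Box (not p implies r)), 0
2. not Dia not q, 0
3. not (Box Box (not p implies r) implies Box (not p implies r)), 0
4. Box Box (not p implies r), 0
5. not Box (not p implies r), 0
6. q, 0
7. Box (not p implies r), 0
8. not p implies r, 0
9. r, 0
10. not (not p implies r), 1
11. not p, 1
12. not r, 1
13. q, 1
14. Box (not p implies r), 1
15. not p implies r, 1
16. r, 1
Accessibility: 0R0, 0R1, 1R0, 1R1
Branch closes: r and not r both at 1.
(One branch shown.) All branches close.

Unsatisfiable (every branch closes)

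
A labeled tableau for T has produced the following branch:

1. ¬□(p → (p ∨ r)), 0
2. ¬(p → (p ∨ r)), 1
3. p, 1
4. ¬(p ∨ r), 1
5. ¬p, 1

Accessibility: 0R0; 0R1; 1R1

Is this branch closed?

Closed

Both p and ¬p appear at 1.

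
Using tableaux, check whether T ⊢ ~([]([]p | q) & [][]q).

Invalid (countermodel exists)

Tableau for the negation []([]p | q) & [][]q:
1. []([]p | q) & [][]q, 0
2. []([]p | q), 0   [&-rule on 1]
3. [][]q, 0   [&-rule on 1]
4. []p | q, 0   [[]-rule on 2 via 0R0]
5. []q, 0   [[]-rule on 3 via 0R0]
6. q, 0   [[]-rule on 5 via 0R0]
Accessibility: 0R0
The negation has an open branch (countermodel exists).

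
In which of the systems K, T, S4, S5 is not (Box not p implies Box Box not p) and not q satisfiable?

T-tableau for the formula:
1. not (Box not p implies Box Box not p) and not q, u
2. not (Box not p implies Box Box not p), u   [and-rule on 1]
3. not q, u   [and-rule on 1]
4. Box not p, u   [neg-implies-rule on 2]
5. not Box Box not p, u   [neg-implies-rule on 2]
6. not p, u   [Box-rule on 4 via uRu]
7. not Box not p, v   [neg-Box-rule on 5: fresh world v, uRv]
8. not p, v   [Box-rule on 4 via uRv]
9. p, w   [neg-Box-rule on 7: fresh world w, vRw]
Accessibility: uRu, uRv, vRv, vRw, wRw
Complete open branch: satisfiable in T, hence also in K (this T-model is also a K-model).
S4-tableau for the formula:
1. not (Box not p implies Box Box not p) and not q, u
2. not (Box not p implies Box Box not p), u   [and-rule on 1]
3. not q, u   [and-rule on 1]
4. Box not p, u   [neg-implies-rule on 2]
5. not Box Box not p, u   [neg-implies-rule on 2]
6. not p, u   [Box-rule on 4 via uRu]
7. not Box not p, v   [neg-Box-rule on 5: fresh world v, uRv]
8. not p, v   [Box-rule on 4 via uRv]
9. p, w   [neg-Box-rule on 7: fresh world w, vRw]
10. not p, w   [Box-rule on 4 via uRw]
Accessibility: uRu, uRv, uRw, vRv, vRw, wRw
Branch closes: p and not p both at w.
Every branch closes (one shown): unsatisfiable in S4, hence also in S5 (every S5-frame is an S4-frame).

K, T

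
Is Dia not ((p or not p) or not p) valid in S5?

No, not valid

Tableau for the negation not Dia not ((p or not p) or not p):
1. not Dia not ((p or not p) or not p), u
2. (p or not p) or not p, u   [neg-Dia-rule on 1 via uRu]
3. not p, u   [or-rule on 2 (branches; this branch)]
Accessibility: uRu
The negation has an open branch (countermodel exists).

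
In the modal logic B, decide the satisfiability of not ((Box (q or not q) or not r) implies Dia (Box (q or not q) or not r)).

No, unsatisfiable

1. not ((Box (q or not q) or not r) implies Dia (Box (q or not q) or not r)), 0
2. Box (q or not q) or not r, 0
3. not Dia (Box (q or not q) or not r), 0
4. not (Box (q or not q) or not r), 0
5. not Box (q or not q), 0
6. r, 0
7. Box (q or not q), 0
8. q or not q, 0
9. not q, 0
10. not (q or not q), 1
11. not q, 1
12. q, 1
Accessibility: 0R0, 0R1, 1R0, 1R1
Branch closes: q and not q both at 1.
(One branch shown.) All branches close.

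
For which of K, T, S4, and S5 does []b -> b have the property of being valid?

T-tableau for the negation ~([]b -> b):
1. ~([]b -> b), w0
2. []b, w0
3. ~b, w0
4. b, w0
Accessibility: w0Rw0
Branch closes: b and ~b both at w0.
Every branch closes (one shown): valid in T, hence also in S4, S5 (every theorem of T is a theorem of S4 and S5).
K-tableau for the negation ~([]b -> b):
1. ~([]b -> b), w0
2. []b, w0
3. ~b, w0
Complete open branch: countermodel on a K-frame, so not valid in K.

T, S4, S5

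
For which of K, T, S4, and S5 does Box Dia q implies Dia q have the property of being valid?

T-tableau for the negation not (Box Dia q implies Dia q):
1. not (Box Dia q implies Dia q), u
2. Box Dia q, u
3. not Dia q, u
4. Dia q, u
5. not q, u
6. q, v
7. Dia q, v
8. not q, v
Accessibility: uRu, uRv, vRv
Branch closes: q and not q both at v.
Every branch closes (one shown): valid in T, hence also in S4, S5 (every theorem of T is a theorem of S4 and S5).
K-tableau for the negation not (Box Dia q implies Dia q):
1. not (Box Dia q implies Dia q), u
2. Box Dia q, u
3. not Dia q, u
Complete open branch: countermodel on a K-frame, so not valid in K.

T, S4, S5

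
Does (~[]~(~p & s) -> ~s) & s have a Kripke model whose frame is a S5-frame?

1. (~[]~(~p & s) -> ~s) & s, w0
2. ~[]~(~p & s) -> ~s, w0
3. s, w0
4. []~(~p & s), w0
5. ~(~p & s), w0
6. p, w0
Accessibility: w0Rw0

Yes, satisfiable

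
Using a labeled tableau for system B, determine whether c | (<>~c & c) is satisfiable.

Satisfiable (open branch found)

1. c | (<>~c & c), 0
2. <>~c & c, 0   [|-rule on 1 (branches; this branch)]
3. <>~c, 0   [&-rule on 2]
4. c, 0   [&-rule on 2]
5. ~c, 1   [<>-rule on 3: fresh world 1, 0R1]
Accessibility: 0R0, 0R1, 1R0, 1R1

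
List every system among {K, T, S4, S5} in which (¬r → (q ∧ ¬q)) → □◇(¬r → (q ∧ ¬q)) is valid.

S4-tableau for the negation ¬((¬r → (q ∧ ¬q)) → □◇(¬r → (q ∧ ¬q))):
1. ¬((¬r → (q ∧ ¬q)) → □◇(¬r → (q ∧ ¬q))), u
2. ¬r → (q ∧ ¬q), u   [¬→-rule on 1]
3. ¬□◇(¬r → (q ∧ ¬q)), u   [¬→-rule on 1]
4. r, u   [→-rule on 2 (branches; this branch)]
5. ¬◇(¬r → (q ∧ ¬q)), v   [¬□-rule on 3: fresh world v, uRv]
6. ¬(¬r → (q ∧ ¬q)), v   [¬◇-rule on 5 via vRv]
7. ¬r, v   [¬→-rule on 6]
8. ¬(q ∧ ¬q), v   [¬→-rule on 6]
9. q, v   [¬∧-rule on 8 (branches; this branch)]
Accessibility: uRu, uRv, vRv
Complete open branch: countermodel on an S4-frame, so not valid in S4, nor in K, T (the same frame is also a K-frame and a T-frame).
S5-tableau for the negation ¬((¬r → (q ∧ ¬q)) → □◇(¬r → (q ∧ ¬q))):
1. ¬((¬r → (q ∧ ¬q)) → □◇(¬r → (q ∧ ¬q))), u
2. ¬r → (q ∧ ¬q), u   [¬→-rule on 1]
3. ¬□◇(¬r → (q ∧ ¬q)), u   [¬→-rule on 1]
4. r, u   [→-rule on 2 (branches; this branch)]
5. ¬◇(¬r → (q ∧ ¬q)), v   [¬□-rule on 3: fresh world v, uRv]
6. ¬(¬r → (q ∧ ¬q)), u   [¬◇-rule on 5 via vRu]
7. ¬r, u   [¬→-rule on 6]
8. ¬(q ∧ ¬q), u   [¬→-rule on 6]
Accessibility: uRu, uRv, vRu, vRv
Branch closes: r and ¬r both at u.
Every branch closes (one shown): valid in S5.

S5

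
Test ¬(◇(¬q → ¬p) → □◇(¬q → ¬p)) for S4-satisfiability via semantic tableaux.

1. ¬(◇(¬q → ¬p) → □◇(¬q → ¬p)), u
2. ◇(¬q → ¬p), u
3. ¬□◇(¬q → ¬p), u
4. ¬q → ¬p, v
5. ¬p, v
6. ¬◇(¬q → ¬p), w
7. ¬(¬q → ¬p), w
8. ¬q, w
9. p, w
Accessibility: uRu, uRv, uRw, vRv, wRw

Yes, satisfiable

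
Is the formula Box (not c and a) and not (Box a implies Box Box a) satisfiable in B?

Satisfiable

1. Box (not c and a) and not (Box a implies Box Box a), w0
2. Box (not c and a), w0
3. not (Box a implies Box Box a), w0
4. Box a, w0
5. not Box Box a, w0
6. not c and a, w0
7. not c, w0
8. a, w0
9. not Box a, w1
10. not c and a, w1
11. not c, w1
12. a, w1
13. not a, w2
Accessibility: w0Rw0, w0Rw1, w1Rw0, w1Rw1, w1Rw2, w2Rw1, w2Rw2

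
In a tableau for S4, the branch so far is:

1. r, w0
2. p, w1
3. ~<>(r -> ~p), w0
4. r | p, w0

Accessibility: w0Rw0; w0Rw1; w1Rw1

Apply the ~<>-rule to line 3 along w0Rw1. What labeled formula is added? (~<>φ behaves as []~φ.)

~<>φ behaves as []~φ: propagate the negated body to each accessible world.

~(r -> ~p), w1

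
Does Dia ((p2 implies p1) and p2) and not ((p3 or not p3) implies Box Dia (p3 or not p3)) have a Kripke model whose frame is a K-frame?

Satisfiable

1. Dia ((p2 implies p1) and p2) and not ((p3 or not p3) implies Box Dia (p3 or not p3)), 0
2. Dia ((p2 implies p1) and p2), 0   [and-rule on 1]
3. not ((p3 or not p3) implies Box Dia (p3 or not p3)), 0   [and-rule on 1]
4. p3 or not p3, 0   [neg-implies-rule on 3]
5. not Box Dia (p3 or not p3), 0   [neg-implies-rule on 3]
6. not p3, 0   [or-rule on 4 (branches; this branch)]
7. (p2 implies p1) and p2, 1   [Dia-rule on 2: fresh world 1, 0R1]
8. p2 implies p1, 1   [and-rule on 7]
9. p2, 1   [and-rule on 7]
10. p1, 1   [implies-rule on 8 (branches; this branch)]
11. not Dia (p3 or not p3), 2   [neg-Box-rule on 5: fresh world 2, 0R2]
Accessibility: 0R1, 0R2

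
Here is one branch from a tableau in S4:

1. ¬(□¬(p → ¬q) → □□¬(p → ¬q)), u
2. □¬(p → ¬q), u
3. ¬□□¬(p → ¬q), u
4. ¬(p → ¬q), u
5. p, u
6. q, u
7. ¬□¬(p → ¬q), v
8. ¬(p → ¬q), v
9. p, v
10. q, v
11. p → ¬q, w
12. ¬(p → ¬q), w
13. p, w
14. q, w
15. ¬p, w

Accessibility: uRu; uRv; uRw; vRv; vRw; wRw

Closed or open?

Both p and ¬p appear at w.

Closed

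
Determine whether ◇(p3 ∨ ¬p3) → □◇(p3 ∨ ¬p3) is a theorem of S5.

Valid in S5

Tableau for the negation ¬(◇(p3 ∨ ¬p3) → □◇(p3 ∨ ¬p3)):
1. ¬(◇(p3 ∨ ¬p3) → □◇(p3 ∨ ¬p3)), 0
2. ◇(p3 ∨ ¬p3), 0   [¬→-rule on 1]
3. ¬□◇(p3 ∨ ¬p3), 0   [¬→-rule on 1]
4. p3 ∨ ¬p3, 1   [◇-rule on 2: fresh world 1, 0R1]
5. ¬p3, 1   [∨-rule on 4 (branches; this branch)]
6. ¬◇(p3 ∨ ¬p3), 2   [¬□-rule on 3: fresh world 2, 0R2]
7. ¬(p3 ∨ ¬p3), 0   [¬◇-rule on 6 via 2R0]
8. ¬p3, 0   [¬∨-rule on 7]
9. p3, 0   [¬∨-rule on 7]
Accessibility: 0R0, 0R1, 0R2, 1R0, 1R1, 1R2, 2R0, 2R1, 2R2
Branch closes: p3 and ¬p3 both at 0.
All branches of the negation close; one closing branch shown above.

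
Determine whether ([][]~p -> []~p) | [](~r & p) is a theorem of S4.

Tableau for the negation ~(([][]~p -> []~p) | [](~r & p)):
1. ~(([][]~p -> []~p) | [](~r & p)), u
2. ~([][]~p -> []~p), u
3. ~[](~r & p), u
4. [][]~p, u
5. ~[]~p, u
6. []~p, u
7. ~p, u
8. ~(~r & p), v
9. []~p, v
10. ~p, v
11. p, w
12. []~p, w
13. ~p, w
Accessibility: uRu, uRv, uRw, vRv, wRw
Branch closes: p and ~p both at w.
Every branch of the negation's tableau closes; the branch above is one of them.

Valid in S4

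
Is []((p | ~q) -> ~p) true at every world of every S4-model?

Tableau for the negation ~[]((p | ~q) -> ~p):
1. ~[]((p | ~q) -> ~p), 0
2. ~((p | ~q) -> ~p), 1
3. p | ~q, 1
4. p, 1
5. ~q, 1
Accessibility: 0R0, 0R1, 1R1
The negation has an open branch (countermodel exists).

Invalid (countermodel exists)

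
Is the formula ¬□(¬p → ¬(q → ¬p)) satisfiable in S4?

Satisfiable

1. ¬□(¬p → ¬(q → ¬p)), w0
2. ¬(¬p → ¬(q → ¬p)), w1
3. ¬p, w1
4. q → ¬p, w1
Accessibility: w0Rw0, w0Rw1, w1Rw1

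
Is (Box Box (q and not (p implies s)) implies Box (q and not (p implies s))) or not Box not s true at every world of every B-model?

Tableau for the negation not ((Box Box (q and not (p implies s)) implies Box (q and not (p implies s))) or not Box not s):
1. not ((Box Box (q and not (p implies s)) implies Box (q and not (p implies s))) or not Box not s), 0
2. not (Box Box (q and not (p implies s)) implies Box (q and not (p implies s))), 0
3. Box not s, 0
4. Box Box (q and not (p implies s)), 0
5. not Box (q and not (p implies s)), 0
6. not s, 0
7. Box (q and not (p implies s)), 0
8. q and not (p implies s), 0
9. q, 0
10. not (p implies s), 0
11. p, 0
12. not (q and not (p implies s)), 1
13. not s, 1
14. Box (q and not (p implies s)), 1
15. q and not (p implies s), 1
16. q, 1
17. not (p implies s), 1
18. p, 1
19. p implies s, 1
20. s, 1
Accessibility: 0R0, 0R1, 1R0, 1R1
Branch closes: s and not s both at 1.
All branches of the negation close; one closing branch shown above.

Valid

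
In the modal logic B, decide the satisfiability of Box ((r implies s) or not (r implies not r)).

1. Box ((r implies s) or not (r implies not r)), 0
2. (r implies s) or not (r implies not r), 0
3. not (r implies not r), 0
4. r, 0
Accessibility: 0R0

Satisfiable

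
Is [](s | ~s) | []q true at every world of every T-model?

Tableau for the negation ~([](s | ~s) | []q):
1. ~([](s | ~s) | []q), u
2. ~[](s | ~s), u   [~|-rule on 1]
3. ~[]q, u   [~|-rule on 1]
4. ~(s | ~s), v   [~[]-rule on 2: fresh world v, uRv]
5. ~s, v   [~|-rule on 4]
6. s, v   [~|-rule on 4]
Accessibility: uRu, uRv, vRv
Branch closes: s and ~s both at v.
Every branch of the negation's tableau closes; the branch above is one of them.

Yes, valid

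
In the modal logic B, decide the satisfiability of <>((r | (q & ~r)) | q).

Satisfiable (open branch found)

1. <>((r | (q & ~r)) | q), 0
2. (r | (q & ~r)) | q, 1
3. q, 1
Accessibility: 0R0, 0R1, 1R0, 1R1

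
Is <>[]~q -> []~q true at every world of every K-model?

No, not valid

Tableau for the negation ~(<>[]~q -> []~q):
1. ~(<>[]~q -> []~q), w0
2. <>[]~q, w0
3. ~[]~q, w0
4. []~q, w1
5. q, w2
Accessibility: w0Rw1, w0Rw2
The negation has an open branch (countermodel exists).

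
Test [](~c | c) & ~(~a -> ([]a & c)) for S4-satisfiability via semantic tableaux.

Yes, satisfiable

1. [](~c | c) & ~(~a -> ([]a & c)), u
2. [](~c | c), u
3. ~(~a -> ([]a & c)), u
4. ~a, u
5. ~([]a & c), u
6. ~c | c, u
7. ~c, u
Accessibility: uRu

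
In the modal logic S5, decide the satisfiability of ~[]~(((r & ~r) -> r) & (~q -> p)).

1. ~[]~(((r & ~r) -> r) & (~q -> p)), 0
2. ((r & ~r) -> r) & (~q -> p), 1   [~[]-rule on 1: fresh world 1, 0R1]
3. (r & ~r) -> r, 1   [&-rule on 2]
4. ~q -> p, 1   [&-rule on 2]
5. r, 1   [->-rule on 3 (branches; this branch)]
6. p, 1   [->-rule on 4 (branches; this branch)]
Accessibility: 0R0, 0R1, 1R0, 1R1

Satisfiable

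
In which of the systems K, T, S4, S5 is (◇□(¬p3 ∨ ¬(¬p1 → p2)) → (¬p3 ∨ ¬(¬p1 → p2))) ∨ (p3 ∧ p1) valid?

S5-tableau for the negation ¬((◇□(¬p3 ∨ ¬(¬p1 → p2)) → (¬p3 ∨ ¬(¬p1 → p2))) ∨ (p3 ∧ p1)):
1. ¬((◇□(¬p3 ∨ ¬(¬p1 → p2)) → (¬p3 ∨ ¬(¬p1 → p2))) ∨ (p3 ∧ p1)), w0
2. ¬(◇□(¬p3 ∨ ¬(¬p1 → p2)) → (¬p3 ∨ ¬(¬p1 → p2))), w0   [¬∨-rule on 1]
3. ¬(p3 ∧ p1), w0   [¬∨-rule on 1]
4. ◇□(¬p3 ∨ ¬(¬p1 → p2)), w0   [¬→-rule on 2]
5. ¬(¬p3 ∨ ¬(¬p1 → p2)), w0   [¬→-rule on 2]
6. p3, w0   [¬∨-rule on 5]
7. ¬p1 → p2, w0   [¬∨-rule on 5]
8. ¬p1, w0   [¬∧-rule on 3 (branches; this branch)]
9. p2, w0   [→-rule on 7 (branches; this branch)]
10. □(¬p3 ∨ ¬(¬p1 → p2)), w1   [◇-rule on 4: fresh world w1, w0Rw1]
11. ¬p3 ∨ ¬(¬p1 → p2), w0   [□-rule on 10 via w1Rw0]
12. ¬p3 ∨ ¬(¬p1 → p2), w1   [□-rule on 10 via w1Rw1]
13. ¬(¬p1 → p2), w0   [∨-rule on 11 (branches; this branch)]
14. ¬p2, w0   [¬→-rule on 13]
Accessibility: w0Rw0, w0Rw1, w1Rw0, w1Rw1
Branch closes: p2 and ¬p2 both at w0.
Every branch closes (one shown): valid in S5.
S4-tableau for the negation ¬((◇□(¬p3 ∨ ¬(¬p1 → p2)) → (¬p3 ∨ ¬(¬p1 → p2))) ∨ (p3 ∧ p1)):
1. ¬((◇□(¬p3 ∨ ¬(¬p1 → p2)) → (¬p3 ∨ ¬(¬p1 → p2))) ∨ (p3 ∧ p1)), w0
2. ¬(◇□(¬p3 ∨ ¬(¬p1 → p2)) → (¬p3 ∨ ¬(¬p1 → p2))), w0   [¬∨-rule on 1]
3. ¬(p3 ∧ p1), w0   [¬∨-rule on 1]
4. ◇□(¬p3 ∨ ¬(¬p1 → p2)), w0   [¬→-rule on 2]
5. ¬(¬p3 ∨ ¬(¬p1 → p2)), w0   [¬→-rule on 2]
6. p3, w0   [¬∨-rule on 5]
7. ¬p1 → p2, w0   [¬∨-rule on 5]
8. ¬p1, w0   [¬∧-rule on 3 (branches; this branch)]
9. p2, w0   [→-rule on 7 (branches; this branch)]
10. □(¬p3 ∨ ¬(¬p1 → p2)), w1   [◇-rule on 4: fresh world w1, w0Rw1]
11. ¬p3 ∨ ¬(¬p1 → p2), w1   [□-rule on 10 via w1Rw1]
12. ¬(¬p1 → p2), w1   [∨-rule on 11 (branches; this branch)]
13. ¬p1, w1   [¬→-rule on 12]
14. ¬p2, w1   [¬→-rule on 12]
Accessibility: w0Rw0, w0Rw1, w1Rw1
Complete open branch: countermodel on an S4-frame, so not valid in S4, nor in K, T (the same frame is also a K-frame and a T-frame).

S5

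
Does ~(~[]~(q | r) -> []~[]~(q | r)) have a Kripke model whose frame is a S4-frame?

1. ~(~[]~(q | r) -> []~[]~(q | r)), u
2. ~[]~(q | r), u
3. ~[]~[]~(q | r), u
4. q | r, v
5. r, v
6. []~(q | r), w
7. ~(q | r), w
8. ~q, w
9. ~r, w
Accessibility: uRu, uRv, uRw, vRv, wRw

Satisfiable (open branch found)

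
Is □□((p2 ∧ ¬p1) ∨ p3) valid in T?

Tableau for the negation ¬□□((p2 ∧ ¬p1) ∨ p3):
1. ¬□□((p2 ∧ ¬p1) ∨ p3), u
2. ¬□((p2 ∧ ¬p1) ∨ p3), v
3. ¬((p2 ∧ ¬p1) ∨ p3), w
4. ¬(p2 ∧ ¬p1), w
5. ¬p3, w
6. p1, w
Accessibility: uRu, uRv, vRv, vRw, wRw
The negation has an open branch (countermodel exists).

Not valid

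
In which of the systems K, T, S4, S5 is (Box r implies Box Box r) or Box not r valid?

S4-tableau for the negation not ((Box r implies Box Box r) or Box not r):
1. not ((Box r implies Box Box r) or Box not r), u
2. not (Box r implies Box Box r), u
3. not Box not r, u
4. Box r, u
5. not Box Box r, u
6. r, u
7. r, v
8. not Box r, w
9. r, w
10. not r, x
11. r, x
Accessibility: uRu, uRv, uRw, uRx, vRv, wRw, wRx, xRx
Branch closes: r and not r both at x.
Every branch closes (one shown): valid in S4, hence also in S5 (every theorem of S4 is a theorem of S5).
T-tableau for the negation not ((Box r implies Box Box r) or Box not r):
1. not ((Box r implies Box Box r) or Box not r), u
2. not (Box r implies Box Box r), u
3. not Box not r, u
4. Box r, u
5. not Box Box r, u
6. r, u
7. r, v
8. not Box r, w
9. r, w
10. not r, x
Accessibility: uRu, uRv, uRw, vRv, wRw, wRx, xRx
Complete open branch: countermodel on a T-frame, so not valid in T, nor in K (the same frame is also a K-frame).

S4, S5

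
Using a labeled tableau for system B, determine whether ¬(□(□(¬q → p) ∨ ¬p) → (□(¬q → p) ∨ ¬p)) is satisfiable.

1. ¬(□(□(¬q → p) ∨ ¬p) → (□(¬q → p) ∨ ¬p)), u
2. □(□(¬q → p) ∨ ¬p), u   [¬→-rule on 1]
3. ¬(□(¬q → p) ∨ ¬p), u   [¬→-rule on 1]
4. ¬□(¬q → p), u   [¬∨-rule on 3]
5. p, u   [¬∨-rule on 3]
6. □(¬q → p) ∨ ¬p, u   [□-rule on 2 via uRu]
7. □(¬q → p), u   [∨-rule on 6 (branches; this branch)]
8. ¬q → p, u   [□-rule on 7 via uRu]
9. ¬(¬q → p), v   [¬□-rule on 4: fresh world v, uRv]
10. ¬q, v   [¬→-rule on 9]
11. ¬p, v   [¬→-rule on 9]
12. □(¬q → p) ∨ ¬p, v   [□-rule on 2 via uRv]
13. ¬q → p, v   [□-rule on 7 via uRv]
14. p, v   [→-rule on 13 (branches; this branch)]
Accessibility: uRu, uRv, vRu, vRv
Branch closes: p and ¬p both at v.
(One branch shown.) All branches close.

Unsatisfiable (every branch closes)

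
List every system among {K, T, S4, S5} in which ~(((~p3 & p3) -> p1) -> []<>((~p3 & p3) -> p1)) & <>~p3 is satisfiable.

K

T-tableau for the formula:
1. ~(((~p3 & p3) -> p1) -> []<>((~p3 & p3) -> p1)) & <>~p3, w0
2. ~(((~p3 & p3) -> p1) -> []<>((~p3 & p3) -> p1)), w0
3. <>~p3, w0
4. (~p3 & p3) -> p1, w0
5. ~[]<>((~p3 & p3) -> p1), w0
6. ~(~p3 & p3), w0
7. ~p3, w0
8. ~p3, w1
9. ~<>((~p3 & p3) -> p1), w2
10. ~((~p3 & p3) -> p1), w2
11. ~p3 & p3, w2
12. ~p1, w2
13. ~p3, w2
14. p3, w2
Accessibility: w0Rw0, w0Rw1, w0Rw2, w1Rw1, w2Rw2
Branch closes: p3 and ~p3 both at w2.
Every branch closes (one shown): unsatisfiable in T, hence also in S4, S5 (every S4/S5-frame is a T-frame).
K-tableau for the formula:
1. ~(((~p3 & p3) -> p1) -> []<>((~p3 & p3) -> p1)) & <>~p3, w0
2. ~(((~p3 & p3) -> p1) -> []<>((~p3 & p3) -> p1)), w0
3. <>~p3, w0
4. (~p3 & p3) -> p1, w0
5. ~[]<>((~p3 & p3) -> p1), w0
6. p1, w0
7. ~p3, w1
8. ~<>((~p3 & p3) -> p1), w2
Accessibility: w0Rw1, w0Rw2
Complete open branch: satisfiable in K.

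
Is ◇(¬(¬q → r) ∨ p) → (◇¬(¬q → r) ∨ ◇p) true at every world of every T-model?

Yes, valid

Tableau for the negation ¬(◇(¬(¬q → r) ∨ p) → (◇¬(¬q → r) ∨ ◇p)):
1. ¬(◇(¬(¬q → r) ∨ p) → (◇¬(¬q → r) ∨ ◇p)), 0
2. ◇(¬(¬q → r) ∨ p), 0
3. ¬(◇¬(¬q → r) ∨ ◇p), 0
4. ¬◇¬(¬q → r), 0
5. ¬◇p, 0
6. ¬q → r, 0
7. ¬p, 0
8. r, 0
9. ¬(¬q → r) ∨ p, 1
10. ¬q → r, 1
11. ¬p, 1
12. ¬(¬q → r), 1
13. ¬q, 1
14. ¬r, 1
15. r, 1
Accessibility: 0R0, 0R1, 1R1
Branch closes: r and ¬r both at 1.
Every branch of the negation's tableau closes; the branch above is one of them.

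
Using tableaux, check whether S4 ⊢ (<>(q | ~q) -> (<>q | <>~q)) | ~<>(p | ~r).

Yes, valid

Tableau for the negation ~((<>(q | ~q) -> (<>q | <>~q)) | ~<>(p | ~r)):
1. ~((<>(q | ~q) -> (<>q | <>~q)) | ~<>(p | ~r)), u
2. ~(<>(q | ~q) -> (<>q | <>~q)), u
3. <>(p | ~r), u
4. <>(q | ~q), u
5. ~(<>q | <>~q), u
6. ~<>q, u
7. ~<>~q, u
8. ~q, u
9. q, u
Accessibility: uRu
Branch closes: q and ~q both at u.
Every branch of the negation's tableau closes; the branch above is one of them.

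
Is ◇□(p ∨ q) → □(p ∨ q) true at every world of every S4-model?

Not valid

Tableau for the negation ¬(◇□(p ∨ q) → □(p ∨ q)):
1. ¬(◇□(p ∨ q) → □(p ∨ q)), 0
2. ◇□(p ∨ q), 0   [¬→-rule on 1]
3. ¬□(p ∨ q), 0   [¬→-rule on 1]
4. □(p ∨ q), 1   [◇-rule on 2: fresh world 1, 0R1]
5. p ∨ q, 1   [□-rule on 4 via 1R1]
6. q, 1   [∨-rule on 5 (branches; this branch)]
7. ¬(p ∨ q), 2   [¬□-rule on 3: fresh world 2, 0R2]
8. ¬p, 2   [¬∨-rule on 7]
9. ¬q, 2   [¬∨-rule on 7]
Accessibility: 0R0, 0R1, 0R2, 1R1, 2R2
The negation has an open branch (countermodel exists).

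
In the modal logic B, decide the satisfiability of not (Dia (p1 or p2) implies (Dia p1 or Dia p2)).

Unsatisfiable (every branch closes)

1. not (Dia (p1 or p2) implies (Dia p1 or Dia p2)), u
2. Dia (p1 or p2), u
3. not (Dia p1 or Dia p2), u
4. not Dia p1, u
5. not Dia p2, u
6. not p1, u
7. not p2, u
8. p1 or p2, v
9. not p1, v
10. not p2, v
11. p2, v
Accessibility: uRu, uRv, vRu, vRv
Branch closes: p2 and not p2 both at v.
(One branch shown.) All branches close.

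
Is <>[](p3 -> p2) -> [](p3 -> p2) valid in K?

Invalid (countermodel exists)

Tableau for the negation ~(<>[](p3 -> p2) -> [](p3 -> p2)):
1. ~(<>[](p3 -> p2) -> [](p3 -> p2)), 0
2. <>[](p3 -> p2), 0
3. ~[](p3 -> p2), 0
4. [](p3 -> p2), 1
5. ~(p3 -> p2), 2
6. p3, 2
7. ~p2, 2
Accessibility: 0R1, 0R2
The negation has an open branch (countermodel exists).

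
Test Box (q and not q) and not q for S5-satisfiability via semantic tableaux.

No, unsatisfiable

1. Box (q and not q) and not q, w0
2. Box (q and not q), w0
3. not q, w0
4. q and not q, w0
5. q, w0
Accessibility: w0Rw0
Branch closes: q and not q both at w0.
All branches of the tableau close; one closing branch shown above.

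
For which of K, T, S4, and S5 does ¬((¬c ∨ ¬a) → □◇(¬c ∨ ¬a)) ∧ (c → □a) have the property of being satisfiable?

K, T, S4

S5-tableau for the formula:
1. ¬((¬c ∨ ¬a) → □◇(¬c ∨ ¬a)) ∧ (c → □a), u
2. ¬((¬c ∨ ¬a) → □◇(¬c ∨ ¬a)), u   [∧-rule on 1]
3. c → □a, u   [∧-rule on 1]
4. ¬c ∨ ¬a, u   [¬→-rule on 2]
5. ¬□◇(¬c ∨ ¬a), u   [¬→-rule on 2]
6. □a, u   [→-rule on 3 (branches; this branch)]
7. a, u   [□-rule on 6 via uRu]
8. ¬c, u   [∨-rule on 4 (branches; this branch)]
9. ¬◇(¬c ∨ ¬a), v   [¬□-rule on 5: fresh world v, uRv]
10. a, v   [□-rule on 6 via uRv]
11. ¬(¬c ∨ ¬a), u   [¬◇-rule on 9 via vRu]
12. c, u   [¬∨-rule on 11]
Accessibility: uRu, uRv, vRu, vRv
Branch closes: c and ¬c both at u.
Every branch closes (one shown): unsatisfiable in S5.
S4-tableau for the formula:
1. ¬((¬c ∨ ¬a) → □◇(¬c ∨ ¬a)) ∧ (c → □a), u
2. ¬((¬c ∨ ¬a) → □◇(¬c ∨ ¬a)), u   [∧-rule on 1]
3. c → □a, u   [∧-rule on 1]
4. ¬c ∨ ¬a, u   [¬→-rule on 2]
5. ¬□◇(¬c ∨ ¬a), u   [¬→-rule on 2]
6. □a, u   [→-rule on 3 (branches; this branch)]
7. a, u   [□-rule on 6 via uRu]
8. ¬c, u   [∨-rule on 4 (branches; this branch)]
9. ¬◇(¬c ∨ ¬a), v   [¬□-rule on 5: fresh world v, uRv]
10. a, v   [□-rule on 6 via uRv]
11. ¬(¬c ∨ ¬a), v   [¬◇-rule on 9 via vRv]
12. c, v   [¬∨-rule on 11]
Accessibility: uRu, uRv, vRv
Complete open branch: satisfiable in S4, hence also in K, T (this S4-model is also a K-model and a T-model).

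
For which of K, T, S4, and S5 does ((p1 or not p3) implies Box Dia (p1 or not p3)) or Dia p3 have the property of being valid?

T, S4, S5

K-tableau for the negation not (((p1 or not p3) implies Box Dia (p1 or not p3)) or Dia p3):
1. not (((p1 or not p3) implies Box Dia (p1 or not p3)) or Dia p3), 0
2. not ((p1 or not p3) implies Box Dia (p1 or not p3)), 0
3. not Dia p3, 0
4. p1 or not p3, 0
5. not Box Dia (p1 or not p3), 0
6. not p3, 0
7. not Dia (p1 or not p3), 1
8. not p3, 1
Accessibility: 0R1
Complete open branch: countermodel on a K-frame, so not valid in K.
T-tableau for the negation not (((p1 or not p3) implies Box Dia (p1 or not p3)) or Dia p3):
1. not (((p1 or not p3) implies Box Dia (p1 or not p3)) or Dia p3), 0
2. not ((p1 or not p3) implies Box Dia (p1 or not p3)), 0
3. not Dia p3, 0
4. p1 or not p3, 0
5. not Box Dia (p1 or not p3), 0
6. not p3, 0
7. not Dia (p1 or not p3), 1
8. not p3, 1
9. not (p1 or not p3), 1
10. not p1, 1
11. p3, 1
Accessibility: 0R0, 0R1, 1R1
Branch closes: p3 and not p3 both at 1.
Every branch closes (one shown): valid in T, hence also in S4, S5 (every theorem of T is a theorem of S4 and S5).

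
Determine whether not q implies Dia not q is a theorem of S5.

Valid in S5

Tableau for the negation not (not q implies Dia not q):
1. not (not q implies Dia not q), w0
2. not q, w0
3. not Dia not q, w0
4. q, w0
Accessibility: w0Rw0
Branch closes: q and not q both at w0.
Every branch of the negation's tableau closes; the branch above is one of them.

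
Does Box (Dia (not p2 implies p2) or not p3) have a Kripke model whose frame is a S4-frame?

1. Box (Dia (not p2 implies p2) or not p3), u
2. Dia (not p2 implies p2) or not p3, u   [Box-rule on 1 via uRu]
3. not p3, u   [or-rule on 2 (branches; this branch)]
Accessibility: uRu

Satisfiable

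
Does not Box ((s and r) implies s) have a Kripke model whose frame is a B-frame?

1. not Box ((s and r) implies s), w0
2. not ((s and r) implies s), w1
3. s and r, w1
4. not s, w1
5. s, w1
6. r, w1
Accessibility: w0Rw0, w0Rw1, w1Rw0, w1Rw1
Branch closes: s and not s both at w1.
(One branch shown.) All branches close.

No, unsatisfiable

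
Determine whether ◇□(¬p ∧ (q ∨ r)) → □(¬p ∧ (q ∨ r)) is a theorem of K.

Tableau for the negation ¬(◇□(¬p ∧ (q ∨ r)) → □(¬p ∧ (q ∨ r))):
1. ¬(◇□(¬p ∧ (q ∨ r)) → □(¬p ∧ (q ∨ r))), w0
2. ◇□(¬p ∧ (q ∨ r)), w0   [¬→-rule on 1]
3. ¬□(¬p ∧ (q ∨ r)), w0   [¬→-rule on 1]
4. □(¬p ∧ (q ∨ r)), w1   [◇-rule on 2: fresh world w1, w0Rw1]
5. ¬(¬p ∧ (q ∨ r)), w2   [¬□-rule on 3: fresh world w2, w0Rw2]
6. ¬(q ∨ r), w2   [¬∧-rule on 5 (branches; this branch)]
7. ¬q, w2   [¬∨-rule on 6]
8. ¬r, w2   [¬∨-rule on 6]
Accessibility: w0Rw1, w0Rw2
The negation has an open branch (countermodel exists).

Not valid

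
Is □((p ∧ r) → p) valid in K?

Tableau for the negation ¬□((p ∧ r) → p):
1. ¬□((p ∧ r) → p), w0
2. ¬((p ∧ r) → p), w1
3. p ∧ r, w1
4. ¬p, w1
5. p, w1
6. r, w1
Accessibility: w0Rw1
Branch closes: p and ¬p both at w1.
All branches of the negation close; one closing branch shown above.

Yes, valid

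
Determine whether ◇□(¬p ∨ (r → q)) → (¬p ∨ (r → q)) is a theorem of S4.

Invalid (countermodel exists)

Tableau for the negation ¬(◇□(¬p ∨ (r → q)) → (¬p ∨ (r → q))):
1. ¬(◇□(¬p ∨ (r → q)) → (¬p ∨ (r → q))), 0
2. ◇□(¬p ∨ (r → q)), 0
3. ¬(¬p ∨ (r → q)), 0
4. p, 0
5. ¬(r → q), 0
6. r, 0
7. ¬q, 0
8. □(¬p ∨ (r → q)), 1
9. ¬p ∨ (r → q), 1
10. r → q, 1
11. q, 1
Accessibility: 0R0, 0R1, 1R1
The negation has an open branch (countermodel exists).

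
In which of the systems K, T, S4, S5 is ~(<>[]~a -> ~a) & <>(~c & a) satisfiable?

S4-tableau for the formula:
1. ~(<>[]~a -> ~a) & <>(~c & a), w0
2. ~(<>[]~a -> ~a), w0
3. <>(~c & a), w0
4. <>[]~a, w0
5. a, w0
6. ~c & a, w1
7. ~c, w1
8. a, w1
9. []~a, w2
10. ~a, w2
Accessibility: w0Rw0, w0Rw1, w0Rw2, w1Rw1, w2Rw2
Complete open branch: satisfiable in S4, hence also in K, T (this S4-model is also a K-model and a T-model).
S5-tableau for the formula:
1. ~(<>[]~a -> ~a) & <>(~c & a), w0
2. ~(<>[]~a -> ~a), w0
3. <>(~c & a), w0
4. <>[]~a, w0
5. a, w0
6. ~c & a, w1
7. ~c, w1
8. a, w1
9. []~a, w2
10. ~a, w0
Accessibility: w0Rw0, w0Rw1, w0Rw2, w1Rw0, w1Rw1, w1Rw2, w2Rw0, w2Rw1, w2Rw2
Branch closes: a and ~a both at w0.
Every branch closes (one shown): unsatisfiable in S5.

K, T, S4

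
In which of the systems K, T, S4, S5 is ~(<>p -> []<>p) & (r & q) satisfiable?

S5-tableau for the formula:
1. ~(<>p -> []<>p) & (r & q), 0
2. ~(<>p -> []<>p), 0
3. r & q, 0
4. <>p, 0
5. ~[]<>p, 0
6. r, 0
7. q, 0
8. p, 1
9. ~<>p, 2
10. ~p, 0
11. ~p, 1
Accessibility: 0R0, 0R1, 0R2, 1R0, 1R1, 1R2, 2R0, 2R1, 2R2
Branch closes: p and ~p both at 1.
Every branch closes (one shown): unsatisfiable in S5.
S4-tableau for the formula:
1. ~(<>p -> []<>p) & (r & q), 0
2. ~(<>p -> []<>p), 0
3. r & q, 0
4. <>p, 0
5. ~[]<>p, 0
6. r, 0
7. q, 0
8. p, 1
9. ~<>p, 2
10. ~p, 2
Accessibility: 0R0, 0R1, 0R2, 1R1, 2R2
Complete open branch: satisfiable in S4, hence also in K, T (this S4-model is also a K-model and a T-model).

K, T, S4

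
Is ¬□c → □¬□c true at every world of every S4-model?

No, not valid

Tableau for the negation ¬(¬□c → □¬□c):
1. ¬(¬□c → □¬□c), 0
2. ¬□c, 0
3. ¬□¬□c, 0
4. ¬c, 1
5. □c, 2
6. c, 2
Accessibility: 0R0, 0R1, 0R2, 1R1, 2R2
The negation has an open branch (countermodel exists).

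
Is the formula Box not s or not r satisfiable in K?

Yes, satisfiable

1. Box not s or not r, w0
2. not r, w0   [or-rule on 1 (branches; this branch)]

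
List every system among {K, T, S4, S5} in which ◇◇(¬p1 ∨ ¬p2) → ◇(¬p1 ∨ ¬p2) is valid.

S4, S5

S4-tableau for the negation ¬(◇◇(¬p1 ∨ ¬p2) → ◇(¬p1 ∨ ¬p2)):
1. ¬(◇◇(¬p1 ∨ ¬p2) → ◇(¬p1 ∨ ¬p2)), w0
2. ◇◇(¬p1 ∨ ¬p2), w0
3. ¬◇(¬p1 ∨ ¬p2), w0
4. ¬(¬p1 ∨ ¬p2), w0
5. p1, w0
6. p2, w0
7. ◇(¬p1 ∨ ¬p2), w1
8. ¬(¬p1 ∨ ¬p2), w1
9. p1, w1
10. p2, w1
11. ¬p1 ∨ ¬p2, w2
12. ¬(¬p1 ∨ ¬p2), w2
13. p1, w2
14. p2, w2
15. ¬p2, w2
Accessibility: w0Rw0, w0Rw1, w0Rw2, w1Rw1, w1Rw2, w2Rw2
Branch closes: p2 and ¬p2 both at w2.
Every branch closes (one shown): valid in S4, hence also in S5 (every theorem of S4 is a theorem of S5).
T-tableau for the negation ¬(◇◇(¬p1 ∨ ¬p2) → ◇(¬p1 ∨ ¬p2)):
1. ¬(◇◇(¬p1 ∨ ¬p2) → ◇(¬p1 ∨ ¬p2)), w0
2. ◇◇(¬p1 ∨ ¬p2), w0
3. ¬◇(¬p1 ∨ ¬p2), w0
4. ¬(¬p1 ∨ ¬p2), w0
5. p1, w0
6. p2, w0
7. ◇(¬p1 ∨ ¬p2), w1
8. ¬(¬p1 ∨ ¬p2), w1
9. p1, w1
10. p2, w1
11. ¬p1 ∨ ¬p2, w2
12. ¬p2, w2
Accessibility: w0Rw0, w0Rw1, w1Rw1, w1Rw2, w2Rw2
Complete open branch: countermodel on a T-frame, so not valid in T, nor in K (the same frame is also a K-frame).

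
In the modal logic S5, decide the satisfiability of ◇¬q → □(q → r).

1. ◇¬q → □(q → r), 0
2. □(q → r), 0
3. q → r, 0
4. r, 0
Accessibility: 0R0

Yes, satisfiable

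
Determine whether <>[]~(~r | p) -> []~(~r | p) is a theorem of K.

Tableau for the negation ~(<>[]~(~r | p) -> []~(~r | p)):
1. ~(<>[]~(~r | p) -> []~(~r | p)), 0
2. <>[]~(~r | p), 0
3. ~[]~(~r | p), 0
4. []~(~r | p), 1
5. ~r | p, 2
6. p, 2
Accessibility: 0R1, 0R2
The negation has an open branch (countermodel exists).

Invalid (countermodel exists)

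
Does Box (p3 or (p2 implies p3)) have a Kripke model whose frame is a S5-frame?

1. Box (p3 or (p2 implies p3)), u
2. p3 or (p2 implies p3), u
3. p2 implies p3, u
4. p3, u
Accessibility: uRu

Satisfiable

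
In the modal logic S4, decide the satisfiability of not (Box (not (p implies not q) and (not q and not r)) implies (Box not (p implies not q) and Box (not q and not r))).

Unsatisfiable (every branch closes)

1. not (Box (not (p implies not q) and (not q and not r)) implies (Box not (p implies not q) and Box (not q and not r))), 0
2. Box (not (p implies not q) and (not q and not r)), 0
3. not (Box not (p implies not q) and Box (not q and not r)), 0
4. not (p implies not q) and (not q and not r), 0
5. not (p implies not q), 0
6. not q and not r, 0
7. p, 0
8. q, 0
9. not q, 0
10. not r, 0
Accessibility: 0R0
Branch closes: q and not q both at 0.
All branches of the tableau close; one closing branch shown above.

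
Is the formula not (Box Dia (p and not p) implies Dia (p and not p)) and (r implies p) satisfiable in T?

1. not (Box Dia (p and not p) implies Dia (p and not p)) and (r implies p), u
2. not (Box Dia (p and not p) implies Dia (p and not p)), u   [and-rule on 1]
3. r implies p, u   [and-rule on 1]
4. Box Dia (p and not p), u   [neg-implies-rule on 2]
5. not Dia (p and not p), u   [neg-implies-rule on 2]
6. Dia (p and not p), u   [Box-rule on 4 via uRu]
7. not (p and not p), u   [neg-Dia-rule on 5 via uRu]
8. p, u   [implies-rule on 3 (branches; this branch)]
9. p and not p, v   [Dia-rule on 6: fresh world v, uRv]
10. p, v   [and-rule on 9]
11. not p, v   [and-rule on 9]
Accessibility: uRu, uRv, vRv
Branch closes: p and not p both at v.
All branches of the tableau close; one closing branch shown above.

Unsatisfiable (every branch closes)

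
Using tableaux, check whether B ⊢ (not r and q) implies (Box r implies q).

Tableau for the negation not ((not r and q) implies (Box r implies q)):
1. not ((not r and q) implies (Box r implies q)), w0
2. not r and q, w0   [neg-implies-rule on 1]
3. not (Box r implies q), w0   [neg-implies-rule on 1]
4. not r, w0   [and-rule on 2]
5. q, w0   [and-rule on 2]
6. Box r, w0   [neg-implies-rule on 3]
7. not q, w0   [neg-implies-rule on 3]
Accessibility: w0Rw0
Branch closes: q and not q both at w0.
Every branch of the negation's tableau closes; the branch above is one of them.

Yes, valid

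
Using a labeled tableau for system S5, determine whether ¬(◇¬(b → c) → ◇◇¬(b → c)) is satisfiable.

No, unsatisfiable

1. ¬(◇¬(b → c) → ◇◇¬(b → c)), 0
2. ◇¬(b → c), 0   [¬→-rule on 1]
3. ¬◇◇¬(b → c), 0   [¬→-rule on 1]
4. ¬◇¬(b → c), 0   [¬◇-rule on 3 via 0R0]
5. b → c, 0   [¬◇-rule on 4 via 0R0]
6. c, 0   [→-rule on 5 (branches; this branch)]
7. ¬(b → c), 1   [◇-rule on 2: fresh world 1, 0R1]
8. b, 1   [¬→-rule on 7]
9. ¬c, 1   [¬→-rule on 7]
10. ¬◇¬(b → c), 1   [¬◇-rule on 3 via 0R1]
11. b → c, 1   [¬◇-rule on 4 via 0R1]
12. c, 1   [→-rule on 11 (branches; this branch)]
Accessibility: 0R0, 0R1, 1R0, 1R1
Branch closes: c and ¬c both at 1.
(One branch shown.) All branches close.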